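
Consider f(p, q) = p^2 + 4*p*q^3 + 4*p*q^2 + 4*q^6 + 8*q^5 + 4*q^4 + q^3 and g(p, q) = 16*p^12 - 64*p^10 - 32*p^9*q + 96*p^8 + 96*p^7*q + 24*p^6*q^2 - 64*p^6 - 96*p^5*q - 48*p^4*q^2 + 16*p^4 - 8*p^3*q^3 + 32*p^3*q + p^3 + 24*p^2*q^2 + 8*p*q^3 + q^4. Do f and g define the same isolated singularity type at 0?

No.

The Hessian of f at 0 is [[2, 0], [0, 0]] with rank 1, so corank 1. A Groebner basis of the Jacobian ideal J(f) in C{p,q} is {q^2, p}; counting standard monomials gives mu = 2. Corank 1: A-series; mu = 2 gives A_2. The Hessian of g at 0 is [[0, 0], [0, 0]] with rank 0, so corank 2. A Groebner basis of the Jacobian ideal J(g) in C{p,q} is {q^4, p*q^2 + q^3/6, p^2}; counting standard monomials gives mu = 6. Corank 2; j^3 = p^3 is a perfect cube, so E-series; the 4-jet and mu = 6 give E_6. f is A_2 but g is E_6, hence not right-equivalent.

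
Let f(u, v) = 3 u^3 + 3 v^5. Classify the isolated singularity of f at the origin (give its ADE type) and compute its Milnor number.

The Hessian of f at 0 has rank 0. Corank 2; j^3 = 3*u^3 is a perfect cube, so E-series; the 5-jet and mu = 8 give E_8.

Type E8, Milnor number mu = 8.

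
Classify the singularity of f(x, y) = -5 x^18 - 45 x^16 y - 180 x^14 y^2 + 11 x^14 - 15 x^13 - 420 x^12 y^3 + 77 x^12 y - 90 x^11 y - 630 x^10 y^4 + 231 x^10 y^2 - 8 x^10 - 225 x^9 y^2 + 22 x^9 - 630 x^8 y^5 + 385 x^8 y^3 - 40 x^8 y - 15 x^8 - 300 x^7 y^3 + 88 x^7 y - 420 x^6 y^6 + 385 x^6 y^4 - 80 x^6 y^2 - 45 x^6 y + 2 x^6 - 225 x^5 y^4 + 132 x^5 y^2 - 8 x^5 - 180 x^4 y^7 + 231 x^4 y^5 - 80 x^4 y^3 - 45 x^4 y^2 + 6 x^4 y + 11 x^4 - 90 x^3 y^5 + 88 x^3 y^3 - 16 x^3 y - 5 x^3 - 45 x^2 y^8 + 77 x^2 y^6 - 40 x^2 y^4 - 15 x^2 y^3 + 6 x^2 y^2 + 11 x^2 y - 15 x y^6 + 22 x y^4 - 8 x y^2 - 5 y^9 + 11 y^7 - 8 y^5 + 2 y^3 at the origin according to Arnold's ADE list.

D_4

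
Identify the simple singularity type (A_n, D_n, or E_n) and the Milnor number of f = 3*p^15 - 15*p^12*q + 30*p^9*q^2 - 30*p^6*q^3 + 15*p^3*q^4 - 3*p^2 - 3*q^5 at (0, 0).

Type A4, Milnor number mu = 4.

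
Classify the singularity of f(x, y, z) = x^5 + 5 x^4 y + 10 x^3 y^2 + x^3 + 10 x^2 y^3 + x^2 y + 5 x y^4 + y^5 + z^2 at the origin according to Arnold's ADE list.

D_{6}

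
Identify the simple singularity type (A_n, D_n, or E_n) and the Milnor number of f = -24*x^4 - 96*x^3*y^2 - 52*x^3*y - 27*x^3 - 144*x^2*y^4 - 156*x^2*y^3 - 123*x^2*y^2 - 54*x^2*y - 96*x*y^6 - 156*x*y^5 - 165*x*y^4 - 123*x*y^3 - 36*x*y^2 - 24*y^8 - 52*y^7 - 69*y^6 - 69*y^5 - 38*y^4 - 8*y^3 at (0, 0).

The Hessian of f at 0 has rank 0. Corank 2; j^3 = -(3*x + 2*y)^3 is a perfect cube, so E-series; the 4-jet and mu = 7 give E_7.

Type E_7, Milnor number mu = 7.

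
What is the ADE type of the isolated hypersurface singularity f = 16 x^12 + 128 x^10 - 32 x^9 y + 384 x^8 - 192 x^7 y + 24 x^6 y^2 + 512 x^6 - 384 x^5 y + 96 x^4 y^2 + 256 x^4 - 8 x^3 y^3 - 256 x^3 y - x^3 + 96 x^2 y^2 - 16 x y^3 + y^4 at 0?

E6

The Hessian of f at 0 has rank 0. Corank 2; j^3 = -x^3 is a perfect cube, so E-series; the 4-jet and mu = 6 give E_6.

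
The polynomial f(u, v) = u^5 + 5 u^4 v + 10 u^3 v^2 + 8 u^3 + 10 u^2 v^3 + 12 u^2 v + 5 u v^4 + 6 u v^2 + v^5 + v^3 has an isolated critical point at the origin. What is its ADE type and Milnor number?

Type E8, Milnor number mu = 8.

The Hessian of f at 0 is [[0, 0], [0, 0]] with rank 0, so corank 2. A Groebner basis of the Jacobian ideal J(f) in C{u,v} is {v^5, u*v^3 + 5*v^4/8, u^2 + u*v + v^2/4}; counting standard monomials gives mu = 8. Corank 2; j^3 = (2*u + v)^3 is a perfect cube, so E-series; the 5-jet and mu = 8 give E_8.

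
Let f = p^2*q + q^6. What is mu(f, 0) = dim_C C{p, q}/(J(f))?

The Hessian of f at 0 is [[0, 0], [0, 0]] with rank 0, so corank 2. A Groebner basis of the Jacobian ideal J(f) in C{p,q} is {p^2/6 + q^5, p^3, p*q}; counting standard monomials gives mu = 7. Corank 2; j^3 = p^2*q has shape L^2 M (L != M), so D-series; mu = 7 gives D_7.

7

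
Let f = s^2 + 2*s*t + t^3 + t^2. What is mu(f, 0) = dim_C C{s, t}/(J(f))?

The Hessian of f at 0 has rank 1. Corank 1: A-series; mu = 2 gives A_2.

2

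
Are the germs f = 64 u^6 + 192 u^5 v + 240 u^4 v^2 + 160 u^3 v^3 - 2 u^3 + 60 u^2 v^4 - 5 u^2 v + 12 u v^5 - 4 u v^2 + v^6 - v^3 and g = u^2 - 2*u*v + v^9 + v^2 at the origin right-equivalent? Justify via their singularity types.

No.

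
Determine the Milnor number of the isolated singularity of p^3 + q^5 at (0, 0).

8

The Hessian of f at 0 is [[0, 0], [0, 0]] with rank 0, so corank 2. A Groebner basis of the Jacobian ideal J(f) in C{p,q} is {q^4, p^2}; counting standard monomials gives mu = 8. Corank 2; j^3 = p^3 is a perfect cube, so E-series; the 5-jet and mu = 8 give E_8.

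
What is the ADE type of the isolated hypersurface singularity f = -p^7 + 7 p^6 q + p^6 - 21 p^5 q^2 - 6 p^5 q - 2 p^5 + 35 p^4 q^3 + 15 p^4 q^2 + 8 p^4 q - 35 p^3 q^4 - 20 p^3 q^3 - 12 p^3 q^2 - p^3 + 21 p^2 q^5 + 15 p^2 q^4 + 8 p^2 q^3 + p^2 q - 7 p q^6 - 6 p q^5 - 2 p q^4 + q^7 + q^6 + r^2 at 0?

D_{7}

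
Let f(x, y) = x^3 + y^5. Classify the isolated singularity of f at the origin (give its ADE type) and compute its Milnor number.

Type E8, Milnor number mu = 8.

The Hessian of f at 0 is [[0, 0], [0, 0]] with rank 0, so corank 2. A Groebner basis of the Jacobian ideal J(f) in C{x,y} is {y^4, x^2}; counting standard monomials gives mu = 8. Corank 2; j^3 = x^3 is a perfect cube, so E-series; the 5-jet and mu = 8 give E_8.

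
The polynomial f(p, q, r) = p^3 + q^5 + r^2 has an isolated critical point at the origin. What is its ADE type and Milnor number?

Type E_{8}, Milnor number mu = 8.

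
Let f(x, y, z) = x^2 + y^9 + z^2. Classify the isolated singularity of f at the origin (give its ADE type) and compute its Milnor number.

Type A_8, Milnor number mu = 8.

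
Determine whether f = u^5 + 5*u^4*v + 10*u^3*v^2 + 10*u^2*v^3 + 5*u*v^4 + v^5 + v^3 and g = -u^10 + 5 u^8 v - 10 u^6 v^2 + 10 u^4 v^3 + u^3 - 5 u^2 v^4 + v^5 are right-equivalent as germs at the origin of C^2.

The Hessian of f at 0 has rank 0. Corank 2; j^3 = v^3 is a perfect cube, so E-series; the 5-jet and mu = 8 give E_8. The Hessian of g at 0 has rank 0. Corank 2; j^3 = u^3 is a perfect cube, so E-series; the 5-jet and mu = 8 give E_8. Both have type E_8, hence right-equivalent.

Yes.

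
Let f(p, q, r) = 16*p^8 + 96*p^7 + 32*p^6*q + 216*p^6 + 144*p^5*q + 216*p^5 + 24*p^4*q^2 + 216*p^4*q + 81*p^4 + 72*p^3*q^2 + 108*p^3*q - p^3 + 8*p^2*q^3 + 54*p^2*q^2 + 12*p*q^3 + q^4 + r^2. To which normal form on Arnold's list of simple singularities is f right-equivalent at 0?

E_6

The Hessian of f at 0 is [[0, 0, 0], [0, 0, 0], [0, 0, 2]] with rank 1, so corank 2. A Groebner basis of the Jacobian ideal J(f) in C{p,q,r} is {q^4, p*q^2 + q^3/9, p^2, r}; counting standard monomials gives mu = 6. Corank 2; j^3 = -p^3 is a perfect cube, so E-series; the 4-jet and mu = 6 give E_6.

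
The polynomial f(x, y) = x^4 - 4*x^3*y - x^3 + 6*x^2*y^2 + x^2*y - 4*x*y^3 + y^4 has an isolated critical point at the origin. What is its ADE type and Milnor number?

Type D_5, Milnor number mu = 5.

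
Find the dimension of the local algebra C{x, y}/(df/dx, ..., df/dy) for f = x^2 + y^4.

The Hessian of f at 0 has rank 1. Corank 1: A-series; mu = 3 gives A_3.

3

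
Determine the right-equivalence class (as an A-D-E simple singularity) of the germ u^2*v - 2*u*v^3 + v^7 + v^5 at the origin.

D8

The Hessian of f at 0 is [[0, 0], [0, 0]] with rank 0, so corank 2. A Groebner basis of the Jacobian ideal J(f) in C{u,v} is {u^2*v^2 + u^2/7 - u*v^2/7, u^3 + u^2/7 - u*v^2/7, -u*v + v^3}; counting standard monomials gives mu = 8. Corank 2; j^3 = u^2*v has shape L^2 M (L != M), so D-series; mu = 8 gives D_8.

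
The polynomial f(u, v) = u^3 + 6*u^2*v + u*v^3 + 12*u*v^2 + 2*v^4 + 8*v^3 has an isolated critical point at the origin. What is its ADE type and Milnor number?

Type E7, Milnor number mu = 7.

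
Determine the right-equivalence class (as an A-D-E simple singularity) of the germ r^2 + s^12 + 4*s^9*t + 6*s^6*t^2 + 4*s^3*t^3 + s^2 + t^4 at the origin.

A3

The Hessian of f at 0 is [[2, 0, 0], [0, 0, 0], [0, 0, 2]] with rank 2, so corank 1. A Groebner basis of the Jacobian ideal J(f) in C{s,t,r} is {t^3, s, r}; counting standard monomials gives mu = 3. Corank 1: A-series; mu = 3 gives A_3.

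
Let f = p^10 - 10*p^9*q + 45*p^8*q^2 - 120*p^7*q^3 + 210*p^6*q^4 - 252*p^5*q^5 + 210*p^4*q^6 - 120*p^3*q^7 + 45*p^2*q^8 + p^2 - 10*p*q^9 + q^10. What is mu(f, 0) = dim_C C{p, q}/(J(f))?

The Hessian of f at 0 has rank 1. Corank 1: A-series; mu = 9 gives A_9.

9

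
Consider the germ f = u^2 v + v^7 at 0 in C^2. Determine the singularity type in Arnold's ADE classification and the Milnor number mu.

Type D_8, Milnor number mu = 8.

The Hessian of f at 0 is [[0, 0], [0, 0]] with rank 0, so corank 2. A Groebner basis of the Jacobian ideal J(f) in C{u,v} is {u^2/7 + v^6, u^3, u*v}; counting standard monomials gives mu = 8. Corank 2; j^3 = u^2*v has shape L^2 M (L != M), so D-series; mu = 8 gives D_8.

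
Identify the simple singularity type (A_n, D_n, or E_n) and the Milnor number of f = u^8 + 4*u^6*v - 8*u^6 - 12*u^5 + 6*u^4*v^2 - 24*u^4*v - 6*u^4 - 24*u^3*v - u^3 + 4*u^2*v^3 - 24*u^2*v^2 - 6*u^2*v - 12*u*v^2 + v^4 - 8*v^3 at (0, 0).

Type E6, Milnor number mu = 6.

The Hessian of f at 0 is [[0, 0], [0, 0]] with rank 0, so corank 2. A Groebner basis of the Jacobian ideal J(f) in C{u,v} is {u^3 + 3*u^2/4 + 3*u*v + 3*v^2, u^2*v - u^2/4 - u*v - v^2, u^2/16 + u*v^2 + u*v/4 + v^2/4, v^3}; counting standard monomials gives mu = 6. Corank 2; j^3 = -(u + 2*v)^3 is a perfect cube, so E-series; the 4-jet and mu = 6 give E_6.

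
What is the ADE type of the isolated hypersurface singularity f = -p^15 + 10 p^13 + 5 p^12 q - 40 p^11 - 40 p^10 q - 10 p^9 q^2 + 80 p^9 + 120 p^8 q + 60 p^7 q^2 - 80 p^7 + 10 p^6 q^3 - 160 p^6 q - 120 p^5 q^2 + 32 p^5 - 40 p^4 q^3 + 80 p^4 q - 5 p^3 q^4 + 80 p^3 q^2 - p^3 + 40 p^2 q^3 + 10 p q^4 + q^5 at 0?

The Hessian of f at 0 has rank 0. Corank 2; j^3 = -p^3 is a perfect cube, so E-series; the 5-jet and mu = 8 give E_8.

E8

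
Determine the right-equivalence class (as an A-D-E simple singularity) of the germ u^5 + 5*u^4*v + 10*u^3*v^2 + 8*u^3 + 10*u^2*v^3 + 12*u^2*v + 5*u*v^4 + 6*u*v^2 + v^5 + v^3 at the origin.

E_{8}

The Hessian of f at 0 is [[0, 0], [0, 0]] with rank 0, so corank 2. A Groebner basis of the Jacobian ideal J(f) in C{u,v} is {v^5, u*v^3 + 5*v^4/8, u^2 + u*v + v^2/4}; counting standard monomials gives mu = 8. Corank 2; j^3 = (2*u + v)^3 is a perfect cube, so E-series; the 5-jet and mu = 8 give E_8.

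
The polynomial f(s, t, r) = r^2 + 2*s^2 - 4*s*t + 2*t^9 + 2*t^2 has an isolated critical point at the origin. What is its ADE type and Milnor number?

Type A_8, Milnor number mu = 8.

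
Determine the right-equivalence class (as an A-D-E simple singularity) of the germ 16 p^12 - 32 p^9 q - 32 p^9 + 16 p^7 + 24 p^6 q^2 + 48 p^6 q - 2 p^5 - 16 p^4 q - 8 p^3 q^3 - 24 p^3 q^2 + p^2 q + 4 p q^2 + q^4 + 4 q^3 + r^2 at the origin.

The Hessian of f at 0 is [[0, 0, 0], [0, 0, 0], [0, 0, 2]] with rank 1, so corank 2. A Groebner basis of the Jacobian ideal J(f) in C{p,q,r} is {p^3 - 2*p^2 + 8*q^2, p^2/4 + q^3 - q^2, p*q + 2*q^2, r}; counting standard monomials gives mu = 5. Corank 2; j^3 = q*(p + 2*q)^2 has shape L^2 M (L != M), so D-series; mu = 5 gives D_5.

D_{5}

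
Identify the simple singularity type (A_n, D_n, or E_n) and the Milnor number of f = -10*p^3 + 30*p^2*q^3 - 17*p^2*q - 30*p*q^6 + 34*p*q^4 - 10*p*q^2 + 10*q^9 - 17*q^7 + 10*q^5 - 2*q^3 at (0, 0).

Type D_{4}, Milnor number mu = 4.

The Hessian of f at 0 is [[0, 0], [0, 0]] with rank 0, so corank 2. A Groebner basis of the Jacobian ideal J(f) in C{p,q} is {q^3, p^2 - 2*q^2/11, p*q + 5*q^2/11}; counting standard monomials gives mu = 4. Corank 2; j^3 = -(2*p + q)*(5*p^2 + 6*p*q + 2*q^2) splits into three distinct lines over C (the quadratic factor has nonzero discriminant), so D_4.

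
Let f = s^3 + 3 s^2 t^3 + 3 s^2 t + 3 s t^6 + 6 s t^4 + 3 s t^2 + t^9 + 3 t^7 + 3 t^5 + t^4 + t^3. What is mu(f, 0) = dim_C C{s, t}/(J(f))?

6

The Hessian of f at 0 has rank 0. Corank 2; j^3 = (s + t)^3 is a perfect cube, so E-series; the 4-jet and mu = 6 give E_6.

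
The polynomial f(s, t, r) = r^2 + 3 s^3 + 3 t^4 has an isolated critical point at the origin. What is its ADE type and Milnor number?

The Hessian of f at 0 has rank 1. Corank 2; j^3 = 3*s^3 is a perfect cube, so E-series; the 4-jet and mu = 6 give E_6.

Type E_{6}, Milnor number mu = 6.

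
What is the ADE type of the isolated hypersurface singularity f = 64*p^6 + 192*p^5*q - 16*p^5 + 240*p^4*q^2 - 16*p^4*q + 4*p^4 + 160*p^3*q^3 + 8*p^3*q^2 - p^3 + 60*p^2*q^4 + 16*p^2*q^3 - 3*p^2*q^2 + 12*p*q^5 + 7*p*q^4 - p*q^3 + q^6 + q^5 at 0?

The Hessian of f at 0 is [[0, 0], [0, 0]] with rank 0, so corank 2. A Groebner basis of the Jacobian ideal J(f) in C{p,q} is {3*p^2/7 + q^4 + q^3/7, p^3, p^2*q - p^2/7 - q^3/21, p^2 + p*q^2 + q^3/3}; counting standard monomials gives mu = 7. Corank 2; j^3 = -p^3 is a perfect cube, so E-series; the 4-jet and mu = 7 give E_7.

E_7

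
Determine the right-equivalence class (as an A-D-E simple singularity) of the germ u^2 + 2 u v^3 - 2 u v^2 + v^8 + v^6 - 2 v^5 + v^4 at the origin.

A_7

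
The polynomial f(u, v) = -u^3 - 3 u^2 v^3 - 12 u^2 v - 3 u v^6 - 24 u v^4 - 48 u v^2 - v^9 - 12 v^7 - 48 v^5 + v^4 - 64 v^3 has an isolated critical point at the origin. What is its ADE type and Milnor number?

Type E_{6}, Milnor number mu = 6.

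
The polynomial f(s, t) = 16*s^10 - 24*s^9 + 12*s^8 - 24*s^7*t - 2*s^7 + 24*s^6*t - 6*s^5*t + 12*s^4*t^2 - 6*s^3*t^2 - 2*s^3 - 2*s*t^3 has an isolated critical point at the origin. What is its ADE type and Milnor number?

Type E_{7}, Milnor number mu = 7.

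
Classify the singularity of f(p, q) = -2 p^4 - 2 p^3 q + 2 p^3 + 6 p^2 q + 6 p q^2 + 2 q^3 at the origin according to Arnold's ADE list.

E7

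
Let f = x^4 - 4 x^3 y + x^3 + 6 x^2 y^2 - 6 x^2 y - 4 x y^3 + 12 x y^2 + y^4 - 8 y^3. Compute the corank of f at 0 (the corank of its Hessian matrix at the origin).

2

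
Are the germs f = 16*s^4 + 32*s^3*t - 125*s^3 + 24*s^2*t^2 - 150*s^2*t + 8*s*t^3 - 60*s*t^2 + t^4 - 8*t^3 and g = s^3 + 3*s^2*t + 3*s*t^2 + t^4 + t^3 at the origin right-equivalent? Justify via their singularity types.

The Hessian of f at 0 is [[0, 0], [0, 0]] with rank 0, so corank 2. A Groebner basis of the Jacobian ideal J(f) in C{s,t} is {t^4, s*t^2 + 13*t^3/30, s^2 + 4*s*t/5 + 4*t^2/25}; counting standard monomials gives mu = 6. Corank 2; j^3 = -(5*s + 2*t)^3 is a perfect cube, so E-series; the 4-jet and mu = 6 give E_6. The Hessian of g at 0 is [[0, 0], [0, 0]] with rank 0, so corank 2. A Groebner basis of the Jacobian ideal J(g) in C{s,t} is {t^3, s^2 + 2*s*t + t^2}; counting standard monomials gives mu = 6. Corank 2; j^3 = (s + t)^3 is a perfect cube, so E-series; the 4-jet and mu = 6 give E_6. Both have type E_6, hence right-equivalent.

Yes.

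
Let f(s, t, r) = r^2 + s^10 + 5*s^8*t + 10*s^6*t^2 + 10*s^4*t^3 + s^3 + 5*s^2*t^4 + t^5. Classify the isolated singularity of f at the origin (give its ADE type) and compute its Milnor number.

Type E8, Milnor number mu = 8.

The Hessian of f at 0 is [[0, 0, 0], [0, 0, 0], [0, 0, 2]] with rank 1, so corank 2. A Groebner basis of the Jacobian ideal J(f) in C{s,t,r} is {t^4, s^2, r}; counting standard monomials gives mu = 8. Corank 2; j^3 = s^3 is a perfect cube, so E-series; the 5-jet and mu = 8 give E_8.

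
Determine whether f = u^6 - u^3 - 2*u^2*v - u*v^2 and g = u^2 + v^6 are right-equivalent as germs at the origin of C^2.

No.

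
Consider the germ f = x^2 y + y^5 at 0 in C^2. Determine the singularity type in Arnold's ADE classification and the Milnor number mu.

The Hessian of f at 0 has rank 0. Corank 2; j^3 = x^2*y has shape L^2 M (L != M), so D-series; mu = 6 gives D_6.

Type D6, Milnor number mu = 6.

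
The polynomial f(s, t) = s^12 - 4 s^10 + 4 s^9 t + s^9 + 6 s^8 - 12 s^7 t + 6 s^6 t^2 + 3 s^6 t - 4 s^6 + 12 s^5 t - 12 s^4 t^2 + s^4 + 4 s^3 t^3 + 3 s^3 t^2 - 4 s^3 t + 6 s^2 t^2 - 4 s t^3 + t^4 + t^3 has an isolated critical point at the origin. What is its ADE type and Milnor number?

Type E_{6}, Milnor number mu = 6.

The Hessian of f at 0 has rank 0. Corank 2; j^3 = t^3 is a perfect cube, so E-series; the 4-jet and mu = 6 give E_6.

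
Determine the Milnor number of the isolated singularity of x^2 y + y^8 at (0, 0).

The Hessian of f at 0 has rank 0. Corank 2; j^3 = x^2*y has shape L^2 M (L != M), so D-series; mu = 9 gives D_9.

9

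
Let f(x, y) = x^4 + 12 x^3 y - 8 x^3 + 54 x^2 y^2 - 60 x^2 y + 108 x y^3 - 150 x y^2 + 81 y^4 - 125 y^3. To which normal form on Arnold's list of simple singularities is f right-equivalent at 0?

The Hessian of f at 0 has rank 0. Corank 2; j^3 = -(2*x + 5*y)^3 is a perfect cube, so E-series; the 4-jet and mu = 6 give E_6.

E_{6}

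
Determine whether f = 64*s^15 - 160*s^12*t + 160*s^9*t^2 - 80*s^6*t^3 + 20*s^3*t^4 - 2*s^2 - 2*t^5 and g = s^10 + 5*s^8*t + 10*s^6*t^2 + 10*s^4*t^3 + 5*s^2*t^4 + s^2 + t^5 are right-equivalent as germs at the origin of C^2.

Yes.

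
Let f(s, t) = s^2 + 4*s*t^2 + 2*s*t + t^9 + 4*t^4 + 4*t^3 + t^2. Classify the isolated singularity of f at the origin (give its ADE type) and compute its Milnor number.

Type A_{8}, Milnor number mu = 8.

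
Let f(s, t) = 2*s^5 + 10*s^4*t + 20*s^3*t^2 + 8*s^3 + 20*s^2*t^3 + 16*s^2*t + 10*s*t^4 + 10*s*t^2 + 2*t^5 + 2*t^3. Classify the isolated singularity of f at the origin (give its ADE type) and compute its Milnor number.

The Hessian of f at 0 is [[0, 0], [0, 0]] with rank 0, so corank 2. A Groebner basis of the Jacobian ideal J(f) in C{s,t} is {-32*s*t/5 + t^4 - 16*t^2/5, s*t^2 + t^3/2, s^2 + 3*s*t/2 + t^2/2}; counting standard monomials gives mu = 6. Corank 2; j^3 = 2*(s + t)*(2*s + t)^2 has shape L^2 M (L != M), so D-series; mu = 6 gives D_6.

Type D_{6}, Milnor number mu = 6.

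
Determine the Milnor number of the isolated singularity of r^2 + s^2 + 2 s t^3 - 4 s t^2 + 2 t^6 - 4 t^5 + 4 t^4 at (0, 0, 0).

The Hessian of f at 0 has rank 2. Corank 1: A-series; mu = 5 gives A_5.

5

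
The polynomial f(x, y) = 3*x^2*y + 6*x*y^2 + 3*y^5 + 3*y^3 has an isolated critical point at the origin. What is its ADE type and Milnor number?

Type D_6, Milnor number mu = 6.

The Hessian of f at 0 is [[0, 0], [0, 0]] with rank 0, so corank 2. A Groebner basis of the Jacobian ideal J(f) in C{x,y} is {x^2/5 + y^4 - y^2/5, x^3 + y^3, x*y + y^2}; counting standard monomials gives mu = 6. Corank 2; j^3 = 3*y*(x + y)^2 has shape L^2 M (L != M), so D-series; mu = 6 gives D_6.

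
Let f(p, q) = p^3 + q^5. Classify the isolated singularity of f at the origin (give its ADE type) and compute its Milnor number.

Type E_{8}, Milnor number mu = 8.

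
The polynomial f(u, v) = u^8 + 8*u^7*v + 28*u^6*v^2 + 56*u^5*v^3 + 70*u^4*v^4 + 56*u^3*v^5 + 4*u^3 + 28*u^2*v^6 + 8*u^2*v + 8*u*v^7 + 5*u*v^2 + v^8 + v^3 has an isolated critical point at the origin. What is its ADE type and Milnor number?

Type D_9, Milnor number mu = 9.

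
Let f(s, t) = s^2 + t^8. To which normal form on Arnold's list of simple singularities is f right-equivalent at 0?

A7

The Hessian of f at 0 is [[2, 0], [0, 0]] with rank 1, so corank 1. A Groebner basis of the Jacobian ideal J(f) in C{s,t} is {t^7, s}; counting standard monomials gives mu = 7. Corank 1: A-series; mu = 7 gives A_7.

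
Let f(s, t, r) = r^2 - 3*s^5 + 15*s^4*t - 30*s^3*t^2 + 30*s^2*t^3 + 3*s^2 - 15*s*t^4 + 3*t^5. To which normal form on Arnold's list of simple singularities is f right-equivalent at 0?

A4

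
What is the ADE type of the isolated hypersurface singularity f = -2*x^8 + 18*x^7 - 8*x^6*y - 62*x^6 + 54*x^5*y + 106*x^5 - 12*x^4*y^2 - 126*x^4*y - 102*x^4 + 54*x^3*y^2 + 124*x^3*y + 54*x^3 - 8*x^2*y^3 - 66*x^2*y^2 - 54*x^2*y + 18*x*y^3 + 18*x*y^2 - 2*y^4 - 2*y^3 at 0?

The Hessian of f at 0 is [[0, 0], [0, 0]] with rank 0, so corank 2. A Groebner basis of the Jacobian ideal J(f) in C{x,y} is {19683*x^2/22 - 6561*x*y/11 + y^4 + 27*y^3/22 + 2187*y^2/22, x^3 + 54*x^2/11 - 36*x*y/11 - y^3/33 + 6*y^2/11, x^2*y + 243*x^2/22 - 81*x*y/11 - 19*y^3/198 + 27*y^2/22, 405*x^2/22 + x*y^2 - 135*x*y/11 - 61*y^3/198 + 45*y^2/22}; counting standard monomials gives mu = 7. Corank 2; j^3 = 2*(3*x - y)^3 is a perfect cube, so E-series; the 4-jet and mu = 7 give E_7.

E7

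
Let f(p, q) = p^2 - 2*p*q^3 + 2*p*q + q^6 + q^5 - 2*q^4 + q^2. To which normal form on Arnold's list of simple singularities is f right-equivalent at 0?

The Hessian of f at 0 has rank 1. Corank 1: A-series; mu = 4 gives A_4.

A_{4}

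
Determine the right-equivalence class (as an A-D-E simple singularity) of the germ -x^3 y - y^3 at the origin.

E_7

The Hessian of f at 0 is [[0, 0], [0, 0]] with rank 0, so corank 2. A Groebner basis of the Jacobian ideal J(f) in C{x,y} is {x^3 + 3*y^2, x^2*y, y^3}; counting standard monomials gives mu = 7. Corank 2; j^3 = -y^3 is a perfect cube, so E-series; the 4-jet and mu = 7 give E_7.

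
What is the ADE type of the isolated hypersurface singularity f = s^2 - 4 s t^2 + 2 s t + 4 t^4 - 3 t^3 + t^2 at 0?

A_{2}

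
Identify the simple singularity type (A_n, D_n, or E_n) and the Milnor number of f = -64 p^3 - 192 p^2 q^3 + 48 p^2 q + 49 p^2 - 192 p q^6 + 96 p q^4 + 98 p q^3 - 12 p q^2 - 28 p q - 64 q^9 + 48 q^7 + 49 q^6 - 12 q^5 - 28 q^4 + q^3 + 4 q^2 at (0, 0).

The Hessian of f at 0 has rank 1. Corank 1: A-series; mu = 2 gives A_2.

Type A_{2}, Milnor number mu = 2.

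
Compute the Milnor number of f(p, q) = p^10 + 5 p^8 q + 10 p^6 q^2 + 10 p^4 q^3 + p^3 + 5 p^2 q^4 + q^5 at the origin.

8

The Hessian of f at 0 has rank 0. Corank 2; j^3 = p^3 is a perfect cube, so E-series; the 5-jet and mu = 8 give E_8.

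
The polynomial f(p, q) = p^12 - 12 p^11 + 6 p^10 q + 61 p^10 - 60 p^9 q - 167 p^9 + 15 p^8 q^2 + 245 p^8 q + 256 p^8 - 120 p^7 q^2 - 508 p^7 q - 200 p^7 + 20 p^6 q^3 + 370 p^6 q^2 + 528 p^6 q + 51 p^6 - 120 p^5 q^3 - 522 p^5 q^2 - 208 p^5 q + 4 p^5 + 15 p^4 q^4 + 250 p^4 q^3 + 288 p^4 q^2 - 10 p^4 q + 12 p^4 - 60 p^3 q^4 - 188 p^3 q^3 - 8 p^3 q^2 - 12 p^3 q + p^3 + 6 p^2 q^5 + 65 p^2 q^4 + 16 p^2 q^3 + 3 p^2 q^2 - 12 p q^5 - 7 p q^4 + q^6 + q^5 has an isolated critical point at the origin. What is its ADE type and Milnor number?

Type E_8, Milnor number mu = 8.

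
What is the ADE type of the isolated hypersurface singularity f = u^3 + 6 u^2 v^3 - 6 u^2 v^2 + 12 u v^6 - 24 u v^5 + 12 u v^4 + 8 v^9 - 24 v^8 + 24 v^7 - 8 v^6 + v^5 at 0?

The Hessian of f at 0 is [[0, 0], [0, 0]] with rank 0, so corank 2. A Groebner basis of the Jacobian ideal J(f) in C{u,v} is {u^2/4 + u*v^3 - u*v^2, v^4, u^3, u^2*v + u^2 - 4*u*v^2}; counting standard monomials gives mu = 8. Corank 2; j^3 = u^3 is a perfect cube, so E-series; the 5-jet and mu = 8 give E_8.

E8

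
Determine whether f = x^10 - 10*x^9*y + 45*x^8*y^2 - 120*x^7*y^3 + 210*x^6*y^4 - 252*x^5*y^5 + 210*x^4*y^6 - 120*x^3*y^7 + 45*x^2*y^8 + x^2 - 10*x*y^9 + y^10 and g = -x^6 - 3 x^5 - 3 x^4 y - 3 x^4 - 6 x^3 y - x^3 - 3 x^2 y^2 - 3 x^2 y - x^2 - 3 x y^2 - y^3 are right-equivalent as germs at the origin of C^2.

No.

The Hessian of f at 0 has rank 1. Corank 1: A-series; mu = 9 gives A_9. The Hessian of g at 0 has rank 1. Corank 1: A-series; mu = 2 gives A_2. f is A_9 but g is A_2, hence not right-equivalent.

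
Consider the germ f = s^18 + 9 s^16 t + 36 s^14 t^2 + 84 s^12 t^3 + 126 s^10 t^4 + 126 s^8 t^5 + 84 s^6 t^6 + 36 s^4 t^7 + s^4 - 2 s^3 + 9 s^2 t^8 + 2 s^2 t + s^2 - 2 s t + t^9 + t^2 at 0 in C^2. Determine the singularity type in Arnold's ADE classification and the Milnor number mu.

The Hessian of f at 0 is [[2, -2], [-2, 2]] with rank 1, so corank 1. A Groebner basis of the Jacobian ideal J(f) in C{s,t} is {-21*s*t^2 + 18*s*t - 7*s/2 + t^5 + 5*t^4/2 + 10*t^3 - 29*t^2/2 + 7*t/2, s*t^3 - 5*s*t^2/2 + 3*s*t/2 - s/4 - t^4/4 + 3*t^3/2 - 5*t^2/4 + t/4, s^2 - s + t}; counting standard monomials gives mu = 8. Corank 1: A-series; mu = 8 gives A_8.

Type A_{8}, Milnor number mu = 8.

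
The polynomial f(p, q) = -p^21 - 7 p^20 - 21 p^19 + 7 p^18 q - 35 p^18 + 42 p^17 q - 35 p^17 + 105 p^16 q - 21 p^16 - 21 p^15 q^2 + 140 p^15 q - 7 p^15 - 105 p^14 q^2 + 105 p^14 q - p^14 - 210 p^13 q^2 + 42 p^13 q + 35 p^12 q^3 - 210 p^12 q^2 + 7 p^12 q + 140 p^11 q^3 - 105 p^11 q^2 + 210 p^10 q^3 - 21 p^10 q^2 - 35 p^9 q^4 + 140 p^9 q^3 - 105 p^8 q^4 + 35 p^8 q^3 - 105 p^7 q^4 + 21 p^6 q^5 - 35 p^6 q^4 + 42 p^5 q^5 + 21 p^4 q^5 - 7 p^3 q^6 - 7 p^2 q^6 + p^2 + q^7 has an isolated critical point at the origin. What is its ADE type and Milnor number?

Type A_{6}, Milnor number mu = 6.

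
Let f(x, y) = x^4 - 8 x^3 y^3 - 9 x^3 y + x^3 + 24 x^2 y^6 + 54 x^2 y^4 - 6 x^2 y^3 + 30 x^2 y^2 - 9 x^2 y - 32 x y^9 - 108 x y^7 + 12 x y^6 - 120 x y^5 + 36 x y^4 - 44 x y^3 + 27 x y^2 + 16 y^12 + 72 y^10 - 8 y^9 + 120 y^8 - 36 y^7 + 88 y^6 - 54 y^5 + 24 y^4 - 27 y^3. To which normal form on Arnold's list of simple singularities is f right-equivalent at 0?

The Hessian of f at 0 has rank 0. Corank 2; j^3 = (x - 3*y)^3 is a perfect cube, so E-series; the 4-jet and mu = 7 give E_7.

E_7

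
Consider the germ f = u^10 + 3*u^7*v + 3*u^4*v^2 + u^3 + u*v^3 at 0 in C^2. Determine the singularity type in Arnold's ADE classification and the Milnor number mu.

The Hessian of f at 0 has rank 0. Corank 2; j^3 = u^3 is a perfect cube, so E-series; the 4-jet and mu = 7 give E_7.

Type E7, Milnor number mu = 7.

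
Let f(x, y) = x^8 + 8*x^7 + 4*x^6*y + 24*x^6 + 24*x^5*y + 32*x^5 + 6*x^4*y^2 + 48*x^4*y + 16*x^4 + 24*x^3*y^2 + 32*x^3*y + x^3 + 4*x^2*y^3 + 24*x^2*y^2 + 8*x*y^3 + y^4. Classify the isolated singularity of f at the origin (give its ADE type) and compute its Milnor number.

The Hessian of f at 0 is [[0, 0], [0, 0]] with rank 0, so corank 2. A Groebner basis of the Jacobian ideal J(f) in C{x,y} is {y^4, x*y^2 + y^3/6, x^2}; counting standard monomials gives mu = 6. Corank 2; j^3 = x^3 is a perfect cube, so E-series; the 4-jet and mu = 6 give E_6.

Type E_6, Milnor number mu = 6.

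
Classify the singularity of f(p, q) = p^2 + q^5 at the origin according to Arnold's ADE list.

The Hessian of f at 0 is [[2, 0], [0, 0]] with rank 1, so corank 1. A Groebner basis of the Jacobian ideal J(f) in C{p,q} is {q^4, p}; counting standard monomials gives mu = 4. Corank 1: A-series; mu = 4 gives A_4.

A4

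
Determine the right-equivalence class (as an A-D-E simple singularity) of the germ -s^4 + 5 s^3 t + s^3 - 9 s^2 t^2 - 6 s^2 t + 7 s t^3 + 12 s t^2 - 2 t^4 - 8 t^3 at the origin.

The Hessian of f at 0 is [[0, 0], [0, 0]] with rank 0, so corank 2. A Groebner basis of the Jacobian ideal J(f) in C{s,t} is {3*s^2 - 12*s*t + t^4 - t^3 + 12*t^2, s^3 - 18*s^2 + 72*s*t - 2*t^3 - 72*t^2, s^2*t - 7*s^2 + 28*s*t - 5*t^3/3 - 28*t^2, -2*s^2 + s*t^2 + 8*s*t - 4*t^3/3 - 8*t^2}; counting standard monomials gives mu = 7. Corank 2; j^3 = (s - 2*t)^3 is a perfect cube, so E-series; the 4-jet and mu = 7 give E_7.

E_7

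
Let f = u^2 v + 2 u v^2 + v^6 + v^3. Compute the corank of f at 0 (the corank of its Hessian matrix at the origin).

The Hessian at 0 is [[0, 0], [0, 0]] of rank 0; hence corank 2.

2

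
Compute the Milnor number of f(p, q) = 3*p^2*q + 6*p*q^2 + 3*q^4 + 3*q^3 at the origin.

5

The Hessian of f at 0 has rank 0. Corank 2; j^3 = 3*q*(p + q)^2 has shape L^2 M (L != M), so D-series; mu = 5 gives D_5.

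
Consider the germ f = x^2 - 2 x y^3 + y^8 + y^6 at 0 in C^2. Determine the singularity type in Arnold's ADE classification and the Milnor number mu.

Type A7, Milnor number mu = 7.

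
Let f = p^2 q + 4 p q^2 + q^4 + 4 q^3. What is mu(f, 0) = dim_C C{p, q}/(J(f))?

5

The Hessian of f at 0 has rank 0. Corank 2; j^3 = q*(p + 2*q)^2 has shape L^2 M (L != M), so D-series; mu = 5 gives D_5.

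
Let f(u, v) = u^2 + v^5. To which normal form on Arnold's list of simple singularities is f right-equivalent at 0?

The Hessian of f at 0 is [[2, 0], [0, 0]] with rank 1, so corank 1. A Groebner basis of the Jacobian ideal J(f) in C{u,v} is {v^4, u}; counting standard monomials gives mu = 4. Corank 1: A-series; mu = 4 gives A_4.

A_{4}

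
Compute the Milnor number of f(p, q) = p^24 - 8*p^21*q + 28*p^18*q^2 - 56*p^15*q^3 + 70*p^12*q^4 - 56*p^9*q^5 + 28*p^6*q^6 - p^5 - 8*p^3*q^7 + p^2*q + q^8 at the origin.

9

The Hessian of f at 0 is [[0, 0], [0, 0]] with rank 0, so corank 2. A Groebner basis of the Jacobian ideal J(f) in C{p,q} is {p^2/8 + q^7, p^3, p*q}; counting standard monomials gives mu = 9. Corank 2; j^3 = p^2*q has shape L^2 M (L != M), so D-series; mu = 9 gives D_9.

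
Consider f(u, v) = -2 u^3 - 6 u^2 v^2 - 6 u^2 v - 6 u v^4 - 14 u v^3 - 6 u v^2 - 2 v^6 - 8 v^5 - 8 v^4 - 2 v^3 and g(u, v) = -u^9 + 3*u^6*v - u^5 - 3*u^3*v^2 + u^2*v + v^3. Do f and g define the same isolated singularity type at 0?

No.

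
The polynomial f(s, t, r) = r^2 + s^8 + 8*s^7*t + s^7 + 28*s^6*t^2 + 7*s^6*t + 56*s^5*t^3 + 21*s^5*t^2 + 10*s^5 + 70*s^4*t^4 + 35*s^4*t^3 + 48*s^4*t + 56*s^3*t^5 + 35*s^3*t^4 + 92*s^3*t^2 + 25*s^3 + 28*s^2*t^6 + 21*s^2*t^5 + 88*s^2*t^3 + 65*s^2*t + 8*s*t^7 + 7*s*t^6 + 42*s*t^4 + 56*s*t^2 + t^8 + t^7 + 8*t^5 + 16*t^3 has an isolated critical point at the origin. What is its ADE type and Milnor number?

Type D9, Milnor number mu = 9.

The Hessian of f at 0 has rank 1. Corank 2; j^3 = (s + t)*(5*s + 4*t)^2 has shape L^2 M (L != M), so D-series; mu = 9 gives D_9.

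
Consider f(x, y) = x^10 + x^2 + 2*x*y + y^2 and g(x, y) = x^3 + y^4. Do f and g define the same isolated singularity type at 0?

No.

The Hessian of f at 0 has rank 1. Corank 1: A-series; mu = 9 gives A_9. The Hessian of g at 0 has rank 0. Corank 2; j^3 = x^3 is a perfect cube, so E-series; the 4-jet and mu = 6 give E_6. f is A_9 but g is E_6, hence not right-equivalent.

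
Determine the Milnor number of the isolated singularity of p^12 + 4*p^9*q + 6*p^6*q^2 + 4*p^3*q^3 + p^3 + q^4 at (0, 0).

6

The Hessian of f at 0 has rank 0. Corank 2; j^3 = p^3 is a perfect cube, so E-series; the 4-jet and mu = 6 give E_6.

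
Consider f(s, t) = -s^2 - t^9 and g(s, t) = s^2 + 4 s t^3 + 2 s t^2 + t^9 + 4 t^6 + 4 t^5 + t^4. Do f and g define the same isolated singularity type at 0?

The Hessian of f at 0 has rank 1. Corank 1: A-series; mu = 8 gives A_8. The Hessian of g at 0 has rank 1. Corank 1: A-series; mu = 8 gives A_8. Both have type A_8, hence right-equivalent.

Yes.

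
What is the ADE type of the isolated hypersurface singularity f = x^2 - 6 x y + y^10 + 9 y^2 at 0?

A_{9}

The Hessian of f at 0 has rank 1. Corank 1: A-series; mu = 9 gives A_9.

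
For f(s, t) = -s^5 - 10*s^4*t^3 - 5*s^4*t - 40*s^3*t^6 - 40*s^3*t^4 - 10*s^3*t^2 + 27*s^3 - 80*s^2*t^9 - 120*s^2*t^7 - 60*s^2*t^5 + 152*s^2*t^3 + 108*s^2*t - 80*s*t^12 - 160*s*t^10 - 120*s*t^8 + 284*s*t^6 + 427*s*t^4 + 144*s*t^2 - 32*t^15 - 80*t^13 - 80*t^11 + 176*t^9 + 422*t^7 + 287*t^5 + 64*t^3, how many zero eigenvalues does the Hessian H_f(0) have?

Hessian at 0 has rank 0.

2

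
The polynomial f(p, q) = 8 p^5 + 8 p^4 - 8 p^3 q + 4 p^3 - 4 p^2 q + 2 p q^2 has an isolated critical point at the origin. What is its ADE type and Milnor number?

Type D4, Milnor number mu = 4.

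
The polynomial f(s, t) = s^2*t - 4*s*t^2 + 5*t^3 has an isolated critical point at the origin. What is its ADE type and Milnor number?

The Hessian of f at 0 is [[0, 0], [0, 0]] with rank 0, so corank 2. A Groebner basis of the Jacobian ideal J(f) in C{s,t} is {t^3, s^2 - t^2, s*t - 2*t^2}; counting standard monomials gives mu = 4. Corank 2; j^3 = t*(s^2 - 4*s*t + 5*t^2) splits into three distinct lines over C (the quadratic factor has nonzero discriminant), so D_4.

Type D_{4}, Milnor number mu = 4.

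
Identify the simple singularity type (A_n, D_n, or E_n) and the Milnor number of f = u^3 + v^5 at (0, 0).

Type E_{8}, Milnor number mu = 8.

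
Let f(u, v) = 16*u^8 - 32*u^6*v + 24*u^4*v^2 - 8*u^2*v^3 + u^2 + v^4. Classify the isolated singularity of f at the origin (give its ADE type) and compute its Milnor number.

Type A_3, Milnor number mu = 3.

The Hessian of f at 0 has rank 1. Corank 1: A-series; mu = 3 gives A_3.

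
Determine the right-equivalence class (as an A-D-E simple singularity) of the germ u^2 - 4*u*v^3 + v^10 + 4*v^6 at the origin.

The Hessian of f at 0 has rank 1. Corank 1: A-series; mu = 9 gives A_9.

A9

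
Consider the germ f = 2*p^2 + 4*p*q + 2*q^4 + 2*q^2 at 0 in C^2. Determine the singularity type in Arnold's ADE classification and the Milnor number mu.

The Hessian of f at 0 is [[4, 4], [4, 4]] with rank 1, so corank 1. A Groebner basis of the Jacobian ideal J(f) in C{p,q} is {q^3, p + q}; counting standard monomials gives mu = 3. Corank 1: A-series; mu = 3 gives A_3.

Type A3, Milnor number mu = 3.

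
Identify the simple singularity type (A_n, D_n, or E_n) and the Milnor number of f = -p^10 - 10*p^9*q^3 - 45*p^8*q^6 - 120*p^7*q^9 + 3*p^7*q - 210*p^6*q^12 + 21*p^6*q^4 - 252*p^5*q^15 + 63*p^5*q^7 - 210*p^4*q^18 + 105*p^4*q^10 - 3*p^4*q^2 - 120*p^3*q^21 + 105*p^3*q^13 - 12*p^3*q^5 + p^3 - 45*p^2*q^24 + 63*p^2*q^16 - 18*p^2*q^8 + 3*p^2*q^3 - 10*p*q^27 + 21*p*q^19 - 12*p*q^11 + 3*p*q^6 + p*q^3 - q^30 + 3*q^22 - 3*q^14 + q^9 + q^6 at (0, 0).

Type E_7, Milnor number mu = 7.

The Hessian of f at 0 has rank 0. Corank 2; j^3 = p^3 is a perfect cube, so E-series; the 4-jet and mu = 7 give E_7.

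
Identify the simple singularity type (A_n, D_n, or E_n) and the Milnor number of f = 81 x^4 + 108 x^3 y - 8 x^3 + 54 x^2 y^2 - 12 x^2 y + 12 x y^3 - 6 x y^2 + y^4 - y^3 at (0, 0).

Type E_6, Milnor number mu = 6.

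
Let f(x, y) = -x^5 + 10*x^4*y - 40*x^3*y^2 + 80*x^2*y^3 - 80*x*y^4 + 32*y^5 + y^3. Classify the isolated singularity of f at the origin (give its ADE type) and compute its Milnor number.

Type E_{8}, Milnor number mu = 8.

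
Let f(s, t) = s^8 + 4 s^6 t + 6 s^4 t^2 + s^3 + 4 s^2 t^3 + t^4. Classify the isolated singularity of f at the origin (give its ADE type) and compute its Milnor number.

Type E_6, Milnor number mu = 6.

The Hessian of f at 0 has rank 0. Corank 2; j^3 = s^3 is a perfect cube, so E-series; the 4-jet and mu = 6 give E_6.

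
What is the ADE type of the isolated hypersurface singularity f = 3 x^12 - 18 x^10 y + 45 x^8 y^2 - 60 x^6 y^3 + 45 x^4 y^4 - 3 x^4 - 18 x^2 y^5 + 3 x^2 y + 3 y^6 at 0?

D7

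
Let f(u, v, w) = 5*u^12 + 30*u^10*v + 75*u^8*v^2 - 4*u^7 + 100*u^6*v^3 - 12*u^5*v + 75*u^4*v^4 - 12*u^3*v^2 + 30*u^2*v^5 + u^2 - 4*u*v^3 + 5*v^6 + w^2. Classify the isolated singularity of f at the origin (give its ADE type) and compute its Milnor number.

Type A_{5}, Milnor number mu = 5.

The Hessian of f at 0 has rank 2. Corank 1: A-series; mu = 5 gives A_5.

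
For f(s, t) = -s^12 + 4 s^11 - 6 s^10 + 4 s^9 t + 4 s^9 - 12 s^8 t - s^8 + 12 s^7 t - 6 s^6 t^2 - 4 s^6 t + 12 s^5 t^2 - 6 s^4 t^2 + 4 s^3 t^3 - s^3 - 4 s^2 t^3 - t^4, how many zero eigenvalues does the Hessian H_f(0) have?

The Hessian at 0 is [[0, 0], [0, 0]] of rank 0; hence corank 2.

2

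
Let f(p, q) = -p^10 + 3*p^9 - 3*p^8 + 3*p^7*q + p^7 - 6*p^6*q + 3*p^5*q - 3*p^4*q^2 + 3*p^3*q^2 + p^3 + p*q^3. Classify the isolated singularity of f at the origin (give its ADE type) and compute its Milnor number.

Type E_{7}, Milnor number mu = 7.

The Hessian of f at 0 is [[0, 0], [0, 0]] with rank 0, so corank 2. A Groebner basis of the Jacobian ideal J(f) in C{p,q} is {p^3, p*q^2, 3*p^2 + q^3}; counting standard monomials gives mu = 7. Corank 2; j^3 = p^3 is a perfect cube, so E-series; the 4-jet and mu = 7 give E_7.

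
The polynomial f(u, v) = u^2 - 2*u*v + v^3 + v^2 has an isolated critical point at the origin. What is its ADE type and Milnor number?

Type A2, Milnor number mu = 2.

The Hessian of f at 0 is [[2, -2], [-2, 2]] with rank 1, so corank 1. A Groebner basis of the Jacobian ideal J(f) in C{u,v} is {v^2, u - v}; counting standard monomials gives mu = 2. Corank 1: A-series; mu = 2 gives A_2.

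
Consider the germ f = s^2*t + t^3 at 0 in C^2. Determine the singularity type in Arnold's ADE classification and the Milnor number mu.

Type D_4, Milnor number mu = 4.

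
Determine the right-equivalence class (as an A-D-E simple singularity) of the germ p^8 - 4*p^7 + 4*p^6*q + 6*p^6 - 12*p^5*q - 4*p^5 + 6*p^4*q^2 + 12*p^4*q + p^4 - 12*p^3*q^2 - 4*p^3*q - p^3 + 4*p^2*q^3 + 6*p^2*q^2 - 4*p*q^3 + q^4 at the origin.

E_6

The Hessian of f at 0 is [[0, 0], [0, 0]] with rank 0, so corank 2. A Groebner basis of the Jacobian ideal J(f) in C{p,q} is {q^4, p*q^2 - q^3/3, p^2}; counting standard monomials gives mu = 6. Corank 2; j^3 = -p^3 is a perfect cube, so E-series; the 4-jet and mu = 6 give E_6.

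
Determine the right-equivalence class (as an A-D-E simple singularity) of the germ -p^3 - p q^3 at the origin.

The Hessian of f at 0 has rank 0. Corank 2; j^3 = -p^3 is a perfect cube, so E-series; the 4-jet and mu = 7 give E_7.

E_{7}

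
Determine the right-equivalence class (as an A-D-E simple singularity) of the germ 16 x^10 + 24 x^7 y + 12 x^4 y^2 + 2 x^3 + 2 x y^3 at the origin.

The Hessian of f at 0 has rank 0. Corank 2; j^3 = 2*x^3 is a perfect cube, so E-series; the 4-jet and mu = 7 give E_7.

E7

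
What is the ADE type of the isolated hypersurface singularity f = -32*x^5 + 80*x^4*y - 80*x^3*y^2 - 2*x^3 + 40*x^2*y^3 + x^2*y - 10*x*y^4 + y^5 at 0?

D_{6}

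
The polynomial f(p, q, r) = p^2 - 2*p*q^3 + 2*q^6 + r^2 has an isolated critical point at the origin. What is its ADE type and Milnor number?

The Hessian of f at 0 has rank 2. Corank 1: A-series; mu = 5 gives A_5.

Type A_{5}, Milnor number mu = 5.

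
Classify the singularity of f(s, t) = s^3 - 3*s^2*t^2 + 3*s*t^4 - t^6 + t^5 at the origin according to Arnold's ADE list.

E_{8}

The Hessian of f at 0 has rank 0. Corank 2; j^3 = s^3 is a perfect cube, so E-series; the 5-jet and mu = 8 give E_8.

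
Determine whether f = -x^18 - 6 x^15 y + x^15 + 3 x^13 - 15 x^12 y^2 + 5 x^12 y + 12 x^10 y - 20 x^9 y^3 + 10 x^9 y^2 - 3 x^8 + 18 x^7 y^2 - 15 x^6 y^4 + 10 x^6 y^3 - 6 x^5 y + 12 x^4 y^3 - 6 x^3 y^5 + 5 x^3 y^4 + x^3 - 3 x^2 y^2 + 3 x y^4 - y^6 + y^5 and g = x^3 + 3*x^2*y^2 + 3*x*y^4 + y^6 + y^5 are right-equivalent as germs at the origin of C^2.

Yes.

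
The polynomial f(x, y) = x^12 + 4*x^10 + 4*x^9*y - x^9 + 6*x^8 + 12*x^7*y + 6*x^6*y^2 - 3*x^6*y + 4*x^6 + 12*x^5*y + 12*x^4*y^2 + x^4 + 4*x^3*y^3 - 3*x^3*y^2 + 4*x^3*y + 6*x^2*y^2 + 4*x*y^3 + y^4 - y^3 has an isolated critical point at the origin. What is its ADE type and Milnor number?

The Hessian of f at 0 is [[0, 0], [0, 0]] with rank 0, so corank 2. A Groebner basis of the Jacobian ideal J(f) in C{x,y} is {x^3 + 3*x^2*y, y^2}; counting standard monomials gives mu = 6. Corank 2; j^3 = -y^3 is a perfect cube, so E-series; the 4-jet and mu = 6 give E_6.

Type E6, Milnor number mu = 6.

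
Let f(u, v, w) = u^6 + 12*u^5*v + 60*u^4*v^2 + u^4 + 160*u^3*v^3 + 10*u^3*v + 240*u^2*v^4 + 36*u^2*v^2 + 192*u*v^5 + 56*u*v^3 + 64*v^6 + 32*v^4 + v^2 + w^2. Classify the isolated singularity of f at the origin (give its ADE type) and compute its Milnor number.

Type A_{3}, Milnor number mu = 3.

The Hessian of f at 0 has rank 2. Corank 1: A-series; mu = 3 gives A_3.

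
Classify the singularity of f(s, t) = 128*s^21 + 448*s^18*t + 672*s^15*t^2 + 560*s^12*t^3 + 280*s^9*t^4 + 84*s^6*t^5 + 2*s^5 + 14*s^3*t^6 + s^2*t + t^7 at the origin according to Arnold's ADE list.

The Hessian of f at 0 has rank 0. Corank 2; j^3 = s^2*t has shape L^2 M (L != M), so D-series; mu = 8 gives D_8.

D8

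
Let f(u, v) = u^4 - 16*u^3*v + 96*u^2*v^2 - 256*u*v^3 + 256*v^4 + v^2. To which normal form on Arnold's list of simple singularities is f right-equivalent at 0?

A_3

The Hessian of f at 0 is [[0, 0], [0, 2]] with rank 1, so corank 1. A Groebner basis of the Jacobian ideal J(f) in C{u,v} is {u^3, v}; counting standard monomials gives mu = 3. Corank 1: A-series; mu = 3 gives A_3.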